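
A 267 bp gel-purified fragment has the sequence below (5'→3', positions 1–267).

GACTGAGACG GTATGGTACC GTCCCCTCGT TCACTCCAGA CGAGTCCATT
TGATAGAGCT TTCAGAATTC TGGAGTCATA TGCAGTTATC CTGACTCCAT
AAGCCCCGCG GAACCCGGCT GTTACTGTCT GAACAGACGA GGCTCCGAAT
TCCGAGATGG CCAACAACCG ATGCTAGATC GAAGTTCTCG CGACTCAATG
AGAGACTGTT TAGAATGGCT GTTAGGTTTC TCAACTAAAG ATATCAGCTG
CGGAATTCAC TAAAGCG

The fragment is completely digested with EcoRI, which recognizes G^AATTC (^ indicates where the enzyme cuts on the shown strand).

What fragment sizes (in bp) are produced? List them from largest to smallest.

EcoRI sites (GAATTC) start at positions 65, 147, 253.
EcoRI cuts after the first base of each site, so after positions 65, 147, 253.
Linear molecule, 3 cuts → 4 fragments:
  1–65 → 65 bp
  66–147 → 82 bp
  148–253 → 106 bp
  254–267 → 14 bp
Sorted largest to smallest: 106, 82, 65, 14 bp.

106, 82, 65, 14 bp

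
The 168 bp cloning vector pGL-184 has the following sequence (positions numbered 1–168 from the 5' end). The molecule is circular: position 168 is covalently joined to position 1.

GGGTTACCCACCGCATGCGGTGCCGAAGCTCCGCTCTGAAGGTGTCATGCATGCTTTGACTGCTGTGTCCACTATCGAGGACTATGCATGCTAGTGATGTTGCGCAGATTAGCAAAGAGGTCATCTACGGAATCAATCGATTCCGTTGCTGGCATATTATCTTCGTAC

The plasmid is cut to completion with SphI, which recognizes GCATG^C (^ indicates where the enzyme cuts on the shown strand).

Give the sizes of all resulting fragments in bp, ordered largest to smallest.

SphI sites (GCATGC) start at positions 13, 49, 86.
SphI cuts after base 5 of each site (before the last base), so after positions 17, 53, 90.
Circular molecule, 3 cuts → 3 fragments:
  18–53 → 36 bp
  54–90 → 37 bp
  91–168 then 1–17 → 78 + 17 = 95 bp
Sorted largest to smallest: 95, 37, 36 bp.

95, 37, 36 bp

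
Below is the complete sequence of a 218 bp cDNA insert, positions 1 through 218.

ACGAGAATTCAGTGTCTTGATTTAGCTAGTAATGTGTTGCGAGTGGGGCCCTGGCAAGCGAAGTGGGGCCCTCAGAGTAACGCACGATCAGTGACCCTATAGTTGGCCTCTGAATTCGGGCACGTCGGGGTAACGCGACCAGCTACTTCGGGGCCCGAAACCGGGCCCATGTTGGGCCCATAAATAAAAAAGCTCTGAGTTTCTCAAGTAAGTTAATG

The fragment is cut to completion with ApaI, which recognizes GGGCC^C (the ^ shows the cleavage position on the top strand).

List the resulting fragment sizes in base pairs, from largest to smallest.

ApaI sites (GGGCCC) start at positions 46, 66, 151, 163, 174.
ApaI cuts after base 5 of each site (before the last base), so after positions 50, 70, 155, 167, 178.
Linear molecule, 5 cuts → 6 fragments:
  1–50 → 50 bp
  51–70 → 20 bp
  71–155 → 85 bp
  156–167 → 12 bp
  168–178 → 11 bp
  179–218 → 40 bp
Sorted largest to smallest: 85, 50, 40, 20, 12, 11 bp.

85, 50, 40, 20, 12, 11 bp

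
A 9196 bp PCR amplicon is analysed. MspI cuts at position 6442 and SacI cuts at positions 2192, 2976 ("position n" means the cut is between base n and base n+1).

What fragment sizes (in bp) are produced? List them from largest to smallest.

3466, 2754, 2192, 784 bp

Combined cut positions (sorted): 2192, 2976, 6442.
Linear molecule, 3 cuts → 4 fragments:
  2192 − 0 = 2192 bp
  2976 − 2192 = 784 bp
  6442 − 2976 = 3466 bp
  9196 − 6442 = 2754 bp
Sorted largest to smallest: 3466, 2754, 2192, 784 bp.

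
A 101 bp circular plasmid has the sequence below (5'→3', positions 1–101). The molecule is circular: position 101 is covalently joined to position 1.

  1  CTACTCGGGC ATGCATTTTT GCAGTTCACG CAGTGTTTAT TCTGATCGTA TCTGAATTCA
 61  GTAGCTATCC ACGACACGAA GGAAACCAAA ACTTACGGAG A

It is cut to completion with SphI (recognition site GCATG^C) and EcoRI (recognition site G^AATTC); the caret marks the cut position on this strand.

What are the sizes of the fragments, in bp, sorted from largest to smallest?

The SphI site (GCATGC) starts at position 9.
SphI cuts after base 5 of each site (before the last base), so after position 13.
The EcoRI site (GAATTC) starts at position 54.
EcoRI cuts after the first base of each site, so after position 54.
Combined cut positions: 13, 54.
Circular molecule, 2 cuts → 2 fragments:
  14–54 → 41 bp
  55–101 then 1–13 → 47 + 13 = 60 bp
Sorted largest to smallest: 60, 41 bp.

60, 41 bp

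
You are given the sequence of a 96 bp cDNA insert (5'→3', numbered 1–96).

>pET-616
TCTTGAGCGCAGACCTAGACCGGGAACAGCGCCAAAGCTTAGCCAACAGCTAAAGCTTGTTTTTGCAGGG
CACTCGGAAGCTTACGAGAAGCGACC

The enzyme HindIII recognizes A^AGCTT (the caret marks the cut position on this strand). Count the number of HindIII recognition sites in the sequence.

AAGCTT occurs starting at positions 35, 53, 78.
HindIII cuts at 3 sites.

3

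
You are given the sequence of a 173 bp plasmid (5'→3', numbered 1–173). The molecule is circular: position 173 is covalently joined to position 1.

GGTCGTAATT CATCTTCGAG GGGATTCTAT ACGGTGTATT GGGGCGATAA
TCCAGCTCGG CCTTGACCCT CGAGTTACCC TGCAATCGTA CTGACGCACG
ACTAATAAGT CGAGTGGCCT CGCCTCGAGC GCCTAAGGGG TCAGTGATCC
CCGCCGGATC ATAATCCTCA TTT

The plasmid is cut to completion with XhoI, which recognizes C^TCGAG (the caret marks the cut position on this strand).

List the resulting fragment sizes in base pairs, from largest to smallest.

XhoI sites (CTCGAG) start at positions 69, 124.
XhoI cuts after the first base of each site, so after positions 69, 124.
Circular molecule, 2 cuts → 2 fragments:
  70–124 → 55 bp
  125–173 then 1–69 → 49 + 69 = 118 bp
Sorted largest to smallest: 118, 55 bp.

118, 55 bp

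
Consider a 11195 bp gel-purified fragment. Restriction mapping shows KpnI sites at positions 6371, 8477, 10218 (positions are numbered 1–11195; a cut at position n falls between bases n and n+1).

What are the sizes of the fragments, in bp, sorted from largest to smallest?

Linear molecule, 3 cuts → 4 fragments:
  6371 − 0 = 6371 bp
  8477 − 6371 = 2106 bp
  10218 − 8477 = 1741 bp
  11195 − 10218 = 977 bp
Sorted largest to smallest: 6371, 2106, 1741, 977 bp.

6371, 2106, 1741, 977 bp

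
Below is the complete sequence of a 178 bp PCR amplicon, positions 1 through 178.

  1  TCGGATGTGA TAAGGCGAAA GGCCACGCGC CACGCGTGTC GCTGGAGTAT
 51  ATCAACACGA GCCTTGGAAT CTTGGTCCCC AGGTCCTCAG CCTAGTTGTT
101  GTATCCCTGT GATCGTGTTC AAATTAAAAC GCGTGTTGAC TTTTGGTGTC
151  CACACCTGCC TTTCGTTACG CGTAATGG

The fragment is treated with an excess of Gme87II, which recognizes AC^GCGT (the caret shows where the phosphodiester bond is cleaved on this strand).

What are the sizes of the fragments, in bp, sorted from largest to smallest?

Gme87II sites (ACGCGT) start at positions 32, 129, 168.
Gme87II cuts after base 2 of each site, so after positions 33, 130, 169.
Linear molecule, 3 cuts → 4 fragments:
  1–33 → 33 bp
  34–130 → 97 bp
  131–169 → 39 bp
  170–178 → 9 bp
Sorted largest to smallest: 97, 39, 33, 9 bp.

97, 39, 33, 9 bp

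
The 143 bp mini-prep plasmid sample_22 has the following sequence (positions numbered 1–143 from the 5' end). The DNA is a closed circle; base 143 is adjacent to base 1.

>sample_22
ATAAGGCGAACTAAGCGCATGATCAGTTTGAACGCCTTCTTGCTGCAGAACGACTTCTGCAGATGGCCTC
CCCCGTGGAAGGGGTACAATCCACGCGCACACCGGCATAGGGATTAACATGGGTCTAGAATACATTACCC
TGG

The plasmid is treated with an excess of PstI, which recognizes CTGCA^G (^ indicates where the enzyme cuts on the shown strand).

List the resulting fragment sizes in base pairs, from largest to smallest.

129, 14 bp

PstI sites (CTGCAG) start at positions 43, 57.
PstI cuts after base 5 of each site (before the last base), so after positions 47, 61.
Circular molecule, 2 cuts → 2 fragments:
  48–61 → 14 bp
  62–143 then 1–47 → 82 + 47 = 129 bp
Sorted largest to smallest: 129, 14 bp.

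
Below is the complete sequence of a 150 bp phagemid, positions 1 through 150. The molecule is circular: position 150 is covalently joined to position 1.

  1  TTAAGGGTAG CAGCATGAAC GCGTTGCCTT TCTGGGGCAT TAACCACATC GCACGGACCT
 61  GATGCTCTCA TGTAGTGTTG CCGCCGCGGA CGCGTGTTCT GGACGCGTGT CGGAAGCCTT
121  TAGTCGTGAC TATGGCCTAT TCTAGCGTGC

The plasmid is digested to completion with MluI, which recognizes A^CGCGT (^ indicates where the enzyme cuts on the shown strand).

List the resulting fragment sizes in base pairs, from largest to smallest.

MluI sites (ACGCGT) start at positions 19, 90, 103.
MluI cuts after the first base of each site, so after positions 19, 90, 103.
Circular molecule, 3 cuts → 3 fragments:
  20–90 → 71 bp
  91–103 → 13 bp
  104–150 then 1–19 → 47 + 19 = 66 bp
Sorted largest to smallest: 71, 66, 13 bp.

71, 66, 13 bp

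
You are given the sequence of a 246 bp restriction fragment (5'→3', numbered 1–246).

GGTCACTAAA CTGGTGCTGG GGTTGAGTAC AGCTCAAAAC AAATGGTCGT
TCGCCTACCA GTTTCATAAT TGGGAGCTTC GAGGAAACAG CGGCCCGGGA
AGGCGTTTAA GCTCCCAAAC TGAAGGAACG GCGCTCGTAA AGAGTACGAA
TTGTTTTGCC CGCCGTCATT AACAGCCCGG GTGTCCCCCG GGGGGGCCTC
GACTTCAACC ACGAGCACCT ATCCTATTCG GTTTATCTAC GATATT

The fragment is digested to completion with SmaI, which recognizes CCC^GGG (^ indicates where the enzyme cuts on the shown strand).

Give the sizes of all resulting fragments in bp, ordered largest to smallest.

96, 82, 57, 11 bp

SmaI sites (CCCGGG) start at positions 94, 176, 187.
SmaI cuts after base 3 of each site, so after positions 96, 178, 189.
Linear molecule, 3 cuts → 4 fragments:
  1–96 → 96 bp
  97–178 → 82 bp
  179–189 → 11 bp
  190–246 → 57 bp
Sorted largest to smallest: 96, 82, 57, 11 bp.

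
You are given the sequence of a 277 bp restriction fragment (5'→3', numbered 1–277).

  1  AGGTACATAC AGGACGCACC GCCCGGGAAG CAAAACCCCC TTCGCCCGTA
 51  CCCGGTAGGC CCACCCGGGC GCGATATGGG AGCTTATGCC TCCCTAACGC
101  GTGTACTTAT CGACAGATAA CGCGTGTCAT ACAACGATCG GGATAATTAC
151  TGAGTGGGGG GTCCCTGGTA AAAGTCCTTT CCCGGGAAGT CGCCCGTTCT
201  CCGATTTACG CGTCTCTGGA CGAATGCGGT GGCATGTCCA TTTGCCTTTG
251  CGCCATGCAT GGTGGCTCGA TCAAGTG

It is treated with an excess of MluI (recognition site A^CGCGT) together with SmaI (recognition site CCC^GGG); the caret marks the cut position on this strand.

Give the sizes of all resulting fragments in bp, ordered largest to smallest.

MluI sites (ACGCGT) start at positions 97, 120, 208.
MluI cuts after the first base of each site, so after positions 97, 120, 208.
SmaI sites (CCCGGG) start at positions 22, 64, 181.
SmaI cuts after base 3 of each site, so after positions 24, 66, 183.
Combined cut positions: 24, 66, 97, 120, 183, 208.
Linear molecule, 6 cuts → 7 fragments:
  1–24 → 24 bp
  25–66 → 42 bp
  67–97 → 31 bp
  98–120 → 23 bp
  121–183 → 63 bp
  184–208 → 25 bp
  209–277 → 69 bp
Sorted largest to smallest: 69, 63, 42, 31, 25, 24, 23 bp.

69, 63, 42, 31, 25, 24, 23 bp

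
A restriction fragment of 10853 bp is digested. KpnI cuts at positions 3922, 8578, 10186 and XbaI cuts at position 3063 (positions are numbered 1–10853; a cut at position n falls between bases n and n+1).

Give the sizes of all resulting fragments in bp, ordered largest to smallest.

4656, 3063, 1608, 859, 667 bp

Combined cut positions (sorted): 3063, 3922, 8578, 10186.
Linear molecule, 4 cuts → 5 fragments:
  3063 − 0 = 3063 bp
  3922 − 3063 = 859 bp
  8578 − 3922 = 4656 bp
  10186 − 8578 = 1608 bp
  10853 − 10186 = 667 bp
Sorted largest to smallest: 4656, 3063, 1608, 859, 667 bp.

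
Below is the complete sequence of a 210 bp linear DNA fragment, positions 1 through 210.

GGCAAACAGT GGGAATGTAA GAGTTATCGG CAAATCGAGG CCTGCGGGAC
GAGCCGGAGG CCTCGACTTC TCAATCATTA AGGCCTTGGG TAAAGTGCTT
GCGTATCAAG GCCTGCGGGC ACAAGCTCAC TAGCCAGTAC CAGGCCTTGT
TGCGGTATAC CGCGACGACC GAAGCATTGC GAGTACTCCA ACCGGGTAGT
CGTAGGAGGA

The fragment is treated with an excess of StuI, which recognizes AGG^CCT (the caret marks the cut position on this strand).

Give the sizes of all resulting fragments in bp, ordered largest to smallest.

StuI sites (AGGCCT) start at positions 38, 58, 81, 109, 142.
StuI cuts after base 3 of each site, so after positions 40, 60, 83, 111, 144.
Linear molecule, 5 cuts → 6 fragments:
  1–40 → 40 bp
  41–60 → 20 bp
  61–83 → 23 bp
  84–111 → 28 bp
  112–144 → 33 bp
  145–210 → 66 bp
Sorted largest to smallest: 66, 40, 33, 28, 23, 20 bp.

66, 40, 33, 28, 23, 20 bp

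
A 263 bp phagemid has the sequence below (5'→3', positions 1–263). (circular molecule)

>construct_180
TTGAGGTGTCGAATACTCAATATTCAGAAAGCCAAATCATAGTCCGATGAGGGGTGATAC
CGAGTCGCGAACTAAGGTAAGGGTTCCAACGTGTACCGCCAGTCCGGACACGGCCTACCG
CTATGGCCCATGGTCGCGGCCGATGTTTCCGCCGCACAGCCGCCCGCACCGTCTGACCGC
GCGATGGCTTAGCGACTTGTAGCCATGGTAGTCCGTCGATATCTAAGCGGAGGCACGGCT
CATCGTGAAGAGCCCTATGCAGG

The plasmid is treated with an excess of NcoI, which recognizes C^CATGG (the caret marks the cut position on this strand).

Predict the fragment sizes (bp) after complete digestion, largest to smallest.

188, 75 bp

NcoI sites (CCATGG) start at positions 128, 203.
NcoI cuts after the first base of each site, so after positions 128, 203.
Circular molecule, 2 cuts → 2 fragments:
  129–203 → 75 bp
  204–263 then 1–128 → 60 + 128 = 188 bp
Sorted largest to smallest: 188, 75 bp.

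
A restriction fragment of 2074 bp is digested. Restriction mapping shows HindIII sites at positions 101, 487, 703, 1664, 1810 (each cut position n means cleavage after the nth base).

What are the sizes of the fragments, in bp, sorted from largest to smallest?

Linear molecule, 5 cuts → 6 fragments:
  101 − 0 = 101 bp
  487 − 101 = 386 bp
  703 − 487 = 216 bp
  1664 − 703 = 961 bp
  1810 − 1664 = 146 bp
  2074 − 1810 = 264 bp
Sorted largest to smallest: 961, 386, 264, 216, 146, 101 bp.

961, 386, 264, 216, 146, 101 bp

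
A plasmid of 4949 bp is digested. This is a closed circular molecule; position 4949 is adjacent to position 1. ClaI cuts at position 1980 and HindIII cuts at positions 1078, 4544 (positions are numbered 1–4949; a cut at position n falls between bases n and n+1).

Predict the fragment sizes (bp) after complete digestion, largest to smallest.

2564, 1483, 902 bp

Combined cut positions (sorted): 1078, 1980, 4544.
Circular molecule, 3 cuts → 3 fragments:
  1980 − 1078 = 902 bp
  4544 − 1980 = 2564 bp
  wrap: 4949 − 4544 + 1078 = 1483 bp
Sorted largest to smallest: 2564, 1483, 902 bp.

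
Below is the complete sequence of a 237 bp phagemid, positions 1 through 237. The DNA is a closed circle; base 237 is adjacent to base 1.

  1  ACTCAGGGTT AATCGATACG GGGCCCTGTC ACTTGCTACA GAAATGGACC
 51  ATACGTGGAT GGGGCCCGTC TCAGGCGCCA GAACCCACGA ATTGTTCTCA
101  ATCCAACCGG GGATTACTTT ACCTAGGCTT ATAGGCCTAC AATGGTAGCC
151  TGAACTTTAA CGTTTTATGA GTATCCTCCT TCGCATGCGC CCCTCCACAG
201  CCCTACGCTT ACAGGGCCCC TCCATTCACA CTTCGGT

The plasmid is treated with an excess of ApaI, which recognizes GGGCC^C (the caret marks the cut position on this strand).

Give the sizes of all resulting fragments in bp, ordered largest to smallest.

ApaI sites (GGGCCC) start at positions 21, 62, 214.
ApaI cuts after base 5 of each site (before the last base), so after positions 25, 66, 218.
Circular molecule, 3 cuts → 3 fragments:
  26–66 → 41 bp
  67–218 → 152 bp
  219–237 then 1–25 → 19 + 25 = 44 bp
Sorted largest to smallest: 152, 44, 41 bp.

152, 44, 41 bp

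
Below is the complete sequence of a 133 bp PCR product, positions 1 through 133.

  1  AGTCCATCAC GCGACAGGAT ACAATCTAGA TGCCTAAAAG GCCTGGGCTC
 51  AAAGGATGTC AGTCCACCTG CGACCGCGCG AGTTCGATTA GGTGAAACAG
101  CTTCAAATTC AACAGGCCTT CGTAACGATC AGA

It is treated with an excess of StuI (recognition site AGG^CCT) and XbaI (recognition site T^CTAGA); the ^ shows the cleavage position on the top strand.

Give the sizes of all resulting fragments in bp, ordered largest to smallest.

75, 25, 17, 16 bp

StuI sites (AGGCCT) start at positions 39, 114.
StuI cuts after base 3 of each site, so after positions 41, 116.
The XbaI site (TCTAGA) starts at position 25.
XbaI cuts after the first base of each site, so after position 25.
Combined cut positions: 25, 41, 116.
Linear molecule, 3 cuts → 4 fragments:
  1–25 → 25 bp
  26–41 → 16 bp
  42–116 → 75 bp
  117–133 → 17 bp
Sorted largest to smallest: 75, 25, 17, 16 bp.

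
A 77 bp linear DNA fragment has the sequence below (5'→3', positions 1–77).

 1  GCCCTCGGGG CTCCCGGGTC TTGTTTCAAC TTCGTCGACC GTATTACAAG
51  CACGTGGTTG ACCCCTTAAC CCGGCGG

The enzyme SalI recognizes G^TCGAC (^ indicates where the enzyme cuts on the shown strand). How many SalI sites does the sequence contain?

GTCGAC occurs starting at position 34.
SalI cuts at 1 site.

1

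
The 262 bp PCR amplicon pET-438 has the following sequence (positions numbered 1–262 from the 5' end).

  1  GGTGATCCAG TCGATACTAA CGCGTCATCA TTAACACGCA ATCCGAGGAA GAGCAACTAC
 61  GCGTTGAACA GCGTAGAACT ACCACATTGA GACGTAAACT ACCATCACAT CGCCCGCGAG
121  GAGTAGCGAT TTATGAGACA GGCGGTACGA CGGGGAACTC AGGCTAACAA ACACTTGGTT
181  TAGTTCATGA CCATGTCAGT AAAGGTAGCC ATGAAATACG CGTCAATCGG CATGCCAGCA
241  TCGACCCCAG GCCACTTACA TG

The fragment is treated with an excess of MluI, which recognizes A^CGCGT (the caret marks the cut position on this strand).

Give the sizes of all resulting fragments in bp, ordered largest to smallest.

MluI sites (ACGCGT) start at positions 20, 59, 218.
MluI cuts after the first base of each site, so after positions 20, 59, 218.
Linear molecule, 3 cuts → 4 fragments:
  1–20 → 20 bp
  21–59 → 39 bp
  60–218 → 159 bp
  219–262 → 44 bp
Sorted largest to smallest: 159, 44, 39, 20 bp.

159, 44, 39, 20 bp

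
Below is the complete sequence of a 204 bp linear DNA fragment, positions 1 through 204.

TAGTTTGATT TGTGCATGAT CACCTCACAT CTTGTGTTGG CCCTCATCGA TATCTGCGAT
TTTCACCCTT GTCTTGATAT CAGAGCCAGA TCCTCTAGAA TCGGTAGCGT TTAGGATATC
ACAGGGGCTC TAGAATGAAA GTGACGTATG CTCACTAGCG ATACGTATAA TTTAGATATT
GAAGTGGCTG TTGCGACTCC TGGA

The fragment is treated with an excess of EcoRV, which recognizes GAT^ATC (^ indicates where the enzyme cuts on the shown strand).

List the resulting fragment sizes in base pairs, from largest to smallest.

EcoRV sites (GATATC) start at positions 49, 76, 115.
EcoRV cuts after base 3 of each site, so after positions 51, 78, 117.
Linear molecule, 3 cuts → 4 fragments:
  1–51 → 51 bp
  52–78 → 27 bp
  79–117 → 39 bp
  118–204 → 87 bp
Sorted largest to smallest: 87, 51, 39, 27 bp.

87, 51, 39, 27 bp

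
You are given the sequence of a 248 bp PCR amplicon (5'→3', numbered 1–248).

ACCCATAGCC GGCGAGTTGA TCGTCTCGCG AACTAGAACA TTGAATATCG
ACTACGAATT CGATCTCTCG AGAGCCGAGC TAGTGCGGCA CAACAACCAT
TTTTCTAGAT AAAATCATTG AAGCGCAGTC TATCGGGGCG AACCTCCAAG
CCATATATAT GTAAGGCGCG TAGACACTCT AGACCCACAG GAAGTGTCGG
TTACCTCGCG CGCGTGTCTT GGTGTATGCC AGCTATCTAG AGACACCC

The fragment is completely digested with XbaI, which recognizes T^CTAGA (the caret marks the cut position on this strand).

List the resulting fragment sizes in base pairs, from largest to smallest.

XbaI sites (TCTAGA) start at positions 104, 178, 236.
XbaI cuts after the first base of each site, so after positions 104, 178, 236.
Linear molecule, 3 cuts → 4 fragments:
  1–104 → 104 bp
  105–178 → 74 bp
  179–236 → 58 bp
  237–248 → 12 bp
Sorted largest to smallest: 104, 74, 58, 12 bp.

104, 74, 58, 12 bp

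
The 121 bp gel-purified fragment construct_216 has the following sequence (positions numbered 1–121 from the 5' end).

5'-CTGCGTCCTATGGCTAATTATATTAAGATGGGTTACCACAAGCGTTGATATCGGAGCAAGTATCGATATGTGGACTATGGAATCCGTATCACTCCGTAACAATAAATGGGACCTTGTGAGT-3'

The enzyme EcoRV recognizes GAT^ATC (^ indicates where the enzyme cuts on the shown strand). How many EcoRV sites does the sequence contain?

1

GATATC occurs starting at position 47.
EcoRV cuts at 1 site.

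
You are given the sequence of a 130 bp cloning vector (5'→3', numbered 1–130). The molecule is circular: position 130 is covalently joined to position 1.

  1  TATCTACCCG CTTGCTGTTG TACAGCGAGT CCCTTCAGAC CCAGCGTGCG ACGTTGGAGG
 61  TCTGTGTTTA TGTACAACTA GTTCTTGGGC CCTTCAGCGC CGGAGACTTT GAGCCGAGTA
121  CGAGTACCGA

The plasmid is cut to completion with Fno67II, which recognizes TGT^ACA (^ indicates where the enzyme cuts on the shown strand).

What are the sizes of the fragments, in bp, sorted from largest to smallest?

78, 52 bp

Fno67II sites (TGTACA) start at positions 19, 71.
Fno67II cuts after base 3 of each site, so after positions 21, 73.
Circular molecule, 2 cuts → 2 fragments:
  22–73 → 52 bp
  74–130 then 1–21 → 57 + 21 = 78 bp
Sorted largest to smallest: 78, 52 bp.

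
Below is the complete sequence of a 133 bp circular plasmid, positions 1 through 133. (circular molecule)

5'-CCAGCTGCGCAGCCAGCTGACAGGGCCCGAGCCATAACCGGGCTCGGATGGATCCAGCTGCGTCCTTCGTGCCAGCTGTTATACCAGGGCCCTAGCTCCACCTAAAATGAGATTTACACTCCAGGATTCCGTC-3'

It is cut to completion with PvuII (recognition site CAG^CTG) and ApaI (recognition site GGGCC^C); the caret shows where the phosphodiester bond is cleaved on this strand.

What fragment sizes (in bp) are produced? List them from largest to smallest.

46, 30, 18, 16, 12, 11 bp

PvuII sites (CAGCTG) start at positions 2, 14, 55, 73.
PvuII cuts after base 3 of each site, so after positions 4, 16, 57, 75.
ApaI sites (GGGCCC) start at positions 23, 87.
ApaI cuts after base 5 of each site (before the last base), so after positions 27, 91.
Combined cut positions: 4, 16, 27, 57, 75, 91.
Circular molecule, 6 cuts → 6 fragments:
  5–16 → 12 bp
  17–27 → 11 bp
  28–57 → 30 bp
  58–75 → 18 bp
  76–91 → 16 bp
  92–133 then 1–4 → 42 + 4 = 46 bp
Sorted largest to smallest: 46, 30, 18, 16, 12, 11 bp.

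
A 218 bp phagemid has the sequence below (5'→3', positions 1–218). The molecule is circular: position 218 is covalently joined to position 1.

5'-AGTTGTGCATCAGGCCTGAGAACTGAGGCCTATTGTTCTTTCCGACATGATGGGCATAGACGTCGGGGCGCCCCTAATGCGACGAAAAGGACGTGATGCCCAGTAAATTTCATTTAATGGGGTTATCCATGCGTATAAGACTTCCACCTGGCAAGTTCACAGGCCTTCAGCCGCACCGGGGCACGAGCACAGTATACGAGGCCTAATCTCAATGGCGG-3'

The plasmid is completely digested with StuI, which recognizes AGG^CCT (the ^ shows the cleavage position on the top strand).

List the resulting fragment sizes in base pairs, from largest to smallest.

StuI sites (AGGCCT) start at positions 12, 26, 161, 199.
StuI cuts after base 3 of each site, so after positions 14, 28, 163, 201.
Circular molecule, 4 cuts → 4 fragments:
  15–28 → 14 bp
  29–163 → 135 bp
  164–201 → 38 bp
  202–218 then 1–14 → 17 + 14 = 31 bp
Sorted largest to smallest: 135, 38, 31, 14 bp.

135, 38, 31, 14 bp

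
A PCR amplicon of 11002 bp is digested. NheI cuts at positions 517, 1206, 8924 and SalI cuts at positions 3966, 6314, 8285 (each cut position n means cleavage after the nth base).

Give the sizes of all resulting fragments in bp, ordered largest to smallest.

Combined cut positions (sorted): 517, 1206, 3966, 6314, 8285, 8924.
Linear molecule, 6 cuts → 7 fragments:
  517 − 0 = 517 bp
  1206 − 517 = 689 bp
  3966 − 1206 = 2760 bp
  6314 − 3966 = 2348 bp
  8285 − 6314 = 1971 bp
  8924 − 8285 = 639 bp
  11002 − 8924 = 2078 bp
Sorted largest to smallest: 2760, 2348, 2078, 1971, 689, 639, 517 bp.

2760, 2348, 2078, 1971, 689, 639, 517 bp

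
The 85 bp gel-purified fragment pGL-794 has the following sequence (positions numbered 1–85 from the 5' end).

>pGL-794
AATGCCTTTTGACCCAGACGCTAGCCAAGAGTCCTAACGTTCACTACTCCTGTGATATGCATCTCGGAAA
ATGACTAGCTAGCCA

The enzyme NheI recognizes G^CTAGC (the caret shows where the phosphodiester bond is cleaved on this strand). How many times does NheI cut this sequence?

GCTAGC occurs starting at positions 20, 78.
NheI cuts at 2 sites.

2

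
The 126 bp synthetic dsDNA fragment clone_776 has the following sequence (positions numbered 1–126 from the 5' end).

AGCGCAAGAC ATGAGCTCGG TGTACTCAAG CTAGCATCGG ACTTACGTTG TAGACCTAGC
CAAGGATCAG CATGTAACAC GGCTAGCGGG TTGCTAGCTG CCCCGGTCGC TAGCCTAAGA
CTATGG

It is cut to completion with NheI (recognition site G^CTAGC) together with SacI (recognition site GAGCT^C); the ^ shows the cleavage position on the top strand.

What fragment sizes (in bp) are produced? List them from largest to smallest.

NheI sites (GCTAGC) start at positions 30, 82, 93, 109.
NheI cuts after the first base of each site, so after positions 30, 82, 93, 109.
The SacI site (GAGCTC) starts at position 13.
SacI cuts after base 5 of each site (before the last base), so after position 17.
Combined cut positions: 17, 30, 82, 93, 109.
Linear molecule, 5 cuts → 6 fragments:
  1–17 → 17 bp
  18–30 → 13 bp
  31–82 → 52 bp
  83–93 → 11 bp
  94–109 → 16 bp
  110–126 → 17 bp
Sorted largest to smallest: 52, 17, 17, 16, 13, 11 bp.

52, 17, 17, 16, 13, 11 bp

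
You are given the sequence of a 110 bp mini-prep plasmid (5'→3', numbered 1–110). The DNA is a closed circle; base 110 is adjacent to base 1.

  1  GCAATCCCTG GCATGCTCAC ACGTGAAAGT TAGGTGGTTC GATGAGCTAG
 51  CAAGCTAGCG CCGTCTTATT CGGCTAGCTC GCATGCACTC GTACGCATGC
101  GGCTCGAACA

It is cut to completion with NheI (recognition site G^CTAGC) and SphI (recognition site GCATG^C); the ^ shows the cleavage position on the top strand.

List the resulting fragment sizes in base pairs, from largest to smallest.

NheI sites (GCTAGC) start at positions 46, 54, 73.
NheI cuts after the first base of each site, so after positions 46, 54, 73.
SphI sites (GCATGC) start at positions 11, 81, 95.
SphI cuts after base 5 of each site (before the last base), so after positions 15, 85, 99.
Combined cut positions: 15, 46, 54, 73, 85, 99.
Circular molecule, 6 cuts → 6 fragments:
  16–46 → 31 bp
  47–54 → 8 bp
  55–73 → 19 bp
  74–85 → 12 bp
  86–99 → 14 bp
  100–110 then 1–15 → 11 + 15 = 26 bp
Sorted largest to smallest: 31, 26, 19, 14, 12, 8 bp.

31, 26, 19, 14, 12, 8 bp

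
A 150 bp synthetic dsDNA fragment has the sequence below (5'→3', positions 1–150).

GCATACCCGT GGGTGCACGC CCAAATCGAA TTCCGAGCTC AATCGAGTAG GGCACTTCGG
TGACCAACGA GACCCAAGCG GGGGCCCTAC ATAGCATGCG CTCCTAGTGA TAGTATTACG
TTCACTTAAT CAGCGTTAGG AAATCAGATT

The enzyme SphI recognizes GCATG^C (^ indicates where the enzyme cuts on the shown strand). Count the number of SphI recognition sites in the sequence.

GCATGC occurs starting at position 94.
SphI cuts at 1 site.

1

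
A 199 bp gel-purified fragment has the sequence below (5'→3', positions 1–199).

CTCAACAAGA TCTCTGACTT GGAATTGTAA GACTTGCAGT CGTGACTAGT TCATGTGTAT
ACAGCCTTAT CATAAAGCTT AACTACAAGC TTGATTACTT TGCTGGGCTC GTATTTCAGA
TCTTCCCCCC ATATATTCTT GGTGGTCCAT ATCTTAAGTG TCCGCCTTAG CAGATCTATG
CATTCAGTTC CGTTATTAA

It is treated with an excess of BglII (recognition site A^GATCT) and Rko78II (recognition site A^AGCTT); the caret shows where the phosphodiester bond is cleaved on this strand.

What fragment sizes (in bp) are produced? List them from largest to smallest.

BglII sites (AGATCT) start at positions 8, 118, 172.
BglII cuts after the first base of each site, so after positions 8, 118, 172.
Rko78II sites (AAGCTT) start at positions 75, 87.
Rko78II cuts after the first base of each site, so after positions 75, 87.
Combined cut positions: 8, 75, 87, 118, 172.
Linear molecule, 5 cuts → 6 fragments:
  1–8 → 8 bp
  9–75 → 67 bp
  76–87 → 12 bp
  88–118 → 31 bp
  119–172 → 54 bp
  173–199 → 27 bp
Sorted largest to smallest: 67, 54, 31, 27, 12, 8 bp.

67, 54, 31, 27, 12, 8 bp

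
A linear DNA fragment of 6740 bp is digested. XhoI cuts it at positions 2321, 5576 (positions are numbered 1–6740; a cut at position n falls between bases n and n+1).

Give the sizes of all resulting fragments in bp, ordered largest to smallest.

Linear molecule, 2 cuts → 3 fragments:
  2321 − 0 = 2321 bp
  5576 − 2321 = 3255 bp
  6740 − 5576 = 1164 bp
Sorted largest to smallest: 3255, 2321, 1164 bp.

3255, 2321, 1164 bp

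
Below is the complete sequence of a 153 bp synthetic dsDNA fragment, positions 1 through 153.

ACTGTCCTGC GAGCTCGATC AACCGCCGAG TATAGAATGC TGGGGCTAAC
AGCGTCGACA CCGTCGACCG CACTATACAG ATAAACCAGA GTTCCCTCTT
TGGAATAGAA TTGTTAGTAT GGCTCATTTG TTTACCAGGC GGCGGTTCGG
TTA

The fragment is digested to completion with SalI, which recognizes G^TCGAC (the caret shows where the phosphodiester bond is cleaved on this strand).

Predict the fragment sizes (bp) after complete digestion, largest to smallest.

SalI sites (GTCGAC) start at positions 54, 63.
SalI cuts after the first base of each site, so after positions 54, 63.
Linear molecule, 2 cuts → 3 fragments:
  1–54 → 54 bp
  55–63 → 9 bp
  64–153 → 90 bp
Sorted largest to smallest: 90, 54, 9 bp.

90, 54, 9 bp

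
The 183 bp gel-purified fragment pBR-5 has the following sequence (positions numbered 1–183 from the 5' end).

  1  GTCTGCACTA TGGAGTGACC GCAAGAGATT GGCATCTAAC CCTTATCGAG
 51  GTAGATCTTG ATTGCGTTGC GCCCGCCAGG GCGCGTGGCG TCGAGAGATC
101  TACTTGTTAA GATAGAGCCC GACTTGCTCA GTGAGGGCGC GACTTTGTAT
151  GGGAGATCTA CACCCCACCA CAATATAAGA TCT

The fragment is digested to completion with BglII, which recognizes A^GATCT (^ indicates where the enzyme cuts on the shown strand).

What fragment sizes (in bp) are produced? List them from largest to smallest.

58, 53, 43, 24, 5 bp

BglII sites (AGATCT) start at positions 53, 96, 154, 178.
BglII cuts after the first base of each site, so after positions 53, 96, 154, 178.
Linear molecule, 4 cuts → 5 fragments:
  1–53 → 53 bp
  54–96 → 43 bp
  97–154 → 58 bp
  155–178 → 24 bp
  179–183 → 5 bp
Sorted largest to smallest: 58, 53, 43, 24, 5 bp.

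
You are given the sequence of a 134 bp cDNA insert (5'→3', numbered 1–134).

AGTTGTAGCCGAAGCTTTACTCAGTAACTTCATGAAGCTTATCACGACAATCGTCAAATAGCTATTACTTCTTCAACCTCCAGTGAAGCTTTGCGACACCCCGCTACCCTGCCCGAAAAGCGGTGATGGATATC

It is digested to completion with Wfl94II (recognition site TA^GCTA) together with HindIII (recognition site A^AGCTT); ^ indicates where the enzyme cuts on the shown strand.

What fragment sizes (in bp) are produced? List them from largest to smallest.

The Wfl94II site (TAGCTA) starts at position 59.
Wfl94II cuts after base 2 of each site, so after position 60.
HindIII sites (AAGCTT) start at positions 12, 35, 86.
HindIII cuts after the first base of each site, so after positions 12, 35, 86.
Combined cut positions: 12, 35, 60, 86.
Linear molecule, 4 cuts → 5 fragments:
  1–12 → 12 bp
  13–35 → 23 bp
  36–60 → 25 bp
  61–86 → 26 bp
  87–134 → 48 bp
Sorted largest to smallest: 48, 26, 25, 23, 12 bp.

48, 26, 25, 23, 12 bp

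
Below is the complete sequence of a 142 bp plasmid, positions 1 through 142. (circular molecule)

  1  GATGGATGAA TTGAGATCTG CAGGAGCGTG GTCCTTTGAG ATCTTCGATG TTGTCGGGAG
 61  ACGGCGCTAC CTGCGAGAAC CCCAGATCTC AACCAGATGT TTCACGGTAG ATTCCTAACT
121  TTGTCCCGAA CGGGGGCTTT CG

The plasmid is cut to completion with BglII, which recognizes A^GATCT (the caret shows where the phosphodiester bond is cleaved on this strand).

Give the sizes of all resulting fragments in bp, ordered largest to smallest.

72, 45, 25 bp

BglII sites (AGATCT) start at positions 14, 39, 84.
BglII cuts after the first base of each site, so after positions 14, 39, 84.
Circular molecule, 3 cuts → 3 fragments:
  15–39 → 25 bp
  40–84 → 45 bp
  85–142 then 1–14 → 58 + 14 = 72 bp
Sorted largest to smallest: 72, 45, 25 bp.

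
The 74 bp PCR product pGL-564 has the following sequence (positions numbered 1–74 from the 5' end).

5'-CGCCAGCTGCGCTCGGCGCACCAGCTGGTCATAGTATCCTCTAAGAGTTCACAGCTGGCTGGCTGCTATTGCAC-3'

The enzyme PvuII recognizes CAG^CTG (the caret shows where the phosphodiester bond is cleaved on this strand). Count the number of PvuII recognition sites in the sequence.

3

CAGCTG occurs starting at positions 4, 22, 52.
PvuII cuts at 3 sites.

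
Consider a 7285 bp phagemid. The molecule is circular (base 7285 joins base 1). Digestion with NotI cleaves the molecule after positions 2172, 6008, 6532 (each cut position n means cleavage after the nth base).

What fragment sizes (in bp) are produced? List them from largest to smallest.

Circular molecule, 3 cuts → 3 fragments:
  6008 − 2172 = 3836 bp
  6532 − 6008 = 524 bp
  wrap: 7285 − 6532 + 2172 = 2925 bp
Sorted largest to smallest: 3836, 2925, 524 bp.

3836, 2925, 524 bp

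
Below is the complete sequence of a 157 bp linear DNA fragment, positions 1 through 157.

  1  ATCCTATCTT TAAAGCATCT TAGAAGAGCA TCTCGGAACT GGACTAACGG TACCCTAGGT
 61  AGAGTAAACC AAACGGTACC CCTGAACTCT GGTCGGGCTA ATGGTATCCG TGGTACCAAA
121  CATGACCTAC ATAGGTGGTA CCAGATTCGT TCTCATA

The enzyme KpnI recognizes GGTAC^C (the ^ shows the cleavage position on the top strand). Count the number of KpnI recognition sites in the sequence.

4

GGTACC occurs starting at positions 49, 75, 112, 137.
KpnI cuts at 4 sites.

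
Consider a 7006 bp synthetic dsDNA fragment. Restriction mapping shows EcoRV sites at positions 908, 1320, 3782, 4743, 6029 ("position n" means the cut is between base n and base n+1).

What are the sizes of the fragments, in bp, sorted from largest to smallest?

2462, 1286, 977, 961, 908, 412 bp

Linear molecule, 5 cuts → 6 fragments:
  908 − 0 = 908 bp
  1320 − 908 = 412 bp
  3782 − 1320 = 2462 bp
  4743 − 3782 = 961 bp
  6029 − 4743 = 1286 bp
  7006 − 6029 = 977 bp
Sorted largest to smallest: 2462, 1286, 977, 961, 908, 412 bp.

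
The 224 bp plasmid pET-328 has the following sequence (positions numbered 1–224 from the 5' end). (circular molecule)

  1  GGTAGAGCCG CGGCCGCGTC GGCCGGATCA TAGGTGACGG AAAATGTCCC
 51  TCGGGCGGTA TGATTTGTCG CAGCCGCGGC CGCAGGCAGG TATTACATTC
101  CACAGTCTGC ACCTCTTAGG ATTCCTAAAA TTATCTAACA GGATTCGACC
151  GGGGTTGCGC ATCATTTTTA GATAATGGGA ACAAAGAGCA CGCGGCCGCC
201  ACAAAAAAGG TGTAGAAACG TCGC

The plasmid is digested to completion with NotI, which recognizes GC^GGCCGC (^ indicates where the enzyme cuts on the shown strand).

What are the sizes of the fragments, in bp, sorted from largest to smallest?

116, 66, 42 bp

NotI sites (GCGGCCGC) start at positions 10, 76, 192.
NotI cuts after base 2 of each site, so after positions 11, 77, 193.
Circular molecule, 3 cuts → 3 fragments:
  12–77 → 66 bp
  78–193 → 116 bp
  194–224 then 1–11 → 31 + 11 = 42 bp
Sorted largest to smallest: 116, 66, 42 bp.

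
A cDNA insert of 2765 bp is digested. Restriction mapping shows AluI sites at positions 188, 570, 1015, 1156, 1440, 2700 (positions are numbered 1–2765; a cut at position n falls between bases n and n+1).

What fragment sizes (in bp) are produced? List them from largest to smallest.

1260, 445, 382, 284, 188, 141, 65 bp

Linear molecule, 6 cuts → 7 fragments:
  188 − 0 = 188 bp
  570 − 188 = 382 bp
  1015 − 570 = 445 bp
  1156 − 1015 = 141 bp
  1440 − 1156 = 284 bp
  2700 − 1440 = 1260 bp
  2765 − 2700 = 65 bp
Sorted largest to smallest: 1260, 445, 382, 284, 188, 141, 65 bp.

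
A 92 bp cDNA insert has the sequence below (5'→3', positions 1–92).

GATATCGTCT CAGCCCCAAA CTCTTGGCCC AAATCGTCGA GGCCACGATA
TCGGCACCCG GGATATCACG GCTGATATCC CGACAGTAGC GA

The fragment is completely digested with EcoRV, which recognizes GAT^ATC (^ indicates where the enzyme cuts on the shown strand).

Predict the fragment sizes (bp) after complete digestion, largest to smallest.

EcoRV sites (GATATC) start at positions 1, 47, 62, 74.
EcoRV cuts after base 3 of each site, so after positions 3, 49, 64, 76.
Linear molecule, 4 cuts → 5 fragments:
  1–3 → 3 bp
  4–49 → 46 bp
  50–64 → 15 bp
  65–76 → 12 bp
  77–92 → 16 bp
Sorted largest to smallest: 46, 16, 15, 12, 3 bp.

46, 16, 15, 12, 3 bp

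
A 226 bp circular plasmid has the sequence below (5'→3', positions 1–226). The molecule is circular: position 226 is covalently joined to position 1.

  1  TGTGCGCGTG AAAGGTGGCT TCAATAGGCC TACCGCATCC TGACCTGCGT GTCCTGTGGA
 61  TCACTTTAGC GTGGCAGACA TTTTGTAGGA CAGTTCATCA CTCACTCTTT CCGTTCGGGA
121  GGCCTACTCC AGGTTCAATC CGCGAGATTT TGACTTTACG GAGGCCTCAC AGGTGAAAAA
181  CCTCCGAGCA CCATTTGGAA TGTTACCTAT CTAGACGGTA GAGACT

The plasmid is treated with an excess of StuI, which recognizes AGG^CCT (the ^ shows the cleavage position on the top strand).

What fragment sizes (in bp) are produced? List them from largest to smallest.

StuI sites (AGGCCT) start at positions 26, 120, 162.
StuI cuts after base 3 of each site, so after positions 28, 122, 164.
Circular molecule, 3 cuts → 3 fragments:
  29–122 → 94 bp
  123–164 → 42 bp
  165–226 then 1–28 → 62 + 28 = 90 bp
Sorted largest to smallest: 94, 90, 42 bp.

94, 90, 42 bp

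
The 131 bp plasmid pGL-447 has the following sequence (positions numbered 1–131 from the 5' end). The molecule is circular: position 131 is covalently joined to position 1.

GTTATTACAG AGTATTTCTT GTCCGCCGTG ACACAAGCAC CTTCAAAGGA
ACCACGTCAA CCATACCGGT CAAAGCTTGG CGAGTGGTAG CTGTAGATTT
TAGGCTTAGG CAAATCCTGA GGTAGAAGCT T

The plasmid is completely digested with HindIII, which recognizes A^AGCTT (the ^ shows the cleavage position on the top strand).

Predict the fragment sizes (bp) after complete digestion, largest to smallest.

78, 53 bp

HindIII sites (AAGCTT) start at positions 73, 126.
HindIII cuts after the first base of each site, so after positions 73, 126.
Circular molecule, 2 cuts → 2 fragments:
  74–126 → 53 bp
  127–131 then 1–73 → 5 + 73 = 78 bp
Sorted largest to smallest: 78, 53 bp.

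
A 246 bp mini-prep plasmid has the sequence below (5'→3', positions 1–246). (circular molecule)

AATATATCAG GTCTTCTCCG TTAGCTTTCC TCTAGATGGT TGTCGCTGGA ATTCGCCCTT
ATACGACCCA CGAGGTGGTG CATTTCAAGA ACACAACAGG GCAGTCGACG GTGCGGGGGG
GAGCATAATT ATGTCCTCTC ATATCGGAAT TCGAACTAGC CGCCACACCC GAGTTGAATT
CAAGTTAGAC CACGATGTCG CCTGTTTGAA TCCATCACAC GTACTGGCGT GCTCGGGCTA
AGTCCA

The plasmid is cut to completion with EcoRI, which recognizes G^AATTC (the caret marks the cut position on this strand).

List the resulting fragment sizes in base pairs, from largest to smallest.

119, 98, 29 bp

EcoRI sites (GAATTC) start at positions 49, 147, 176.
EcoRI cuts after the first base of each site, so after positions 49, 147, 176.
Circular molecule, 3 cuts → 3 fragments:
  50–147 → 98 bp
  148–176 → 29 bp
  177–246 then 1–49 → 70 + 49 = 119 bp
Sorted largest to smallest: 119, 98, 29 bp.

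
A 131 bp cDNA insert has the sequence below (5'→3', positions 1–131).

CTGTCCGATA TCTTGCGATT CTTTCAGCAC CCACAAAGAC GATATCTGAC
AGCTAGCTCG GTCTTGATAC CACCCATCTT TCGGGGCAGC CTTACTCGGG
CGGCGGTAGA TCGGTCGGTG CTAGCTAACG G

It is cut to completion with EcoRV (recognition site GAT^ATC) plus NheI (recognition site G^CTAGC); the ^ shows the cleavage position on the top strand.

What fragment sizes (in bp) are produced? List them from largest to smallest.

EcoRV sites (GATATC) start at positions 7, 41.
EcoRV cuts after base 3 of each site, so after positions 9, 43.
NheI sites (GCTAGC) start at positions 52, 120.
NheI cuts after the first base of each site, so after positions 52, 120.
Combined cut positions: 9, 43, 52, 120.
Linear molecule, 4 cuts → 5 fragments:
  1–9 → 9 bp
  10–43 → 34 bp
  44–52 → 9 bp
  53–120 → 68 bp
  121–131 → 11 bp
Sorted largest to smallest: 68, 34, 11, 9, 9 bp.

68, 34, 11, 9, 9 bp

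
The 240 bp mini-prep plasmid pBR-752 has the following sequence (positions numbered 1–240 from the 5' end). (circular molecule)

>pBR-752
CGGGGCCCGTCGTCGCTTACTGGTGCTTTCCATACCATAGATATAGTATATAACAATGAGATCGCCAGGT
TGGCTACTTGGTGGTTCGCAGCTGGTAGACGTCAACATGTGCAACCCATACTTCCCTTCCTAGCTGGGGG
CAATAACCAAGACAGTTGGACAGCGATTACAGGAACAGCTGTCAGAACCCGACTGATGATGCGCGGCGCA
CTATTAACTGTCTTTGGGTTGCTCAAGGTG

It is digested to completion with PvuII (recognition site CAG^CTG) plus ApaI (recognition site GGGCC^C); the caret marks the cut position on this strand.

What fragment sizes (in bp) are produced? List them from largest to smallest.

PvuII sites (CAGCTG) start at positions 89, 176.
PvuII cuts after base 3 of each site, so after positions 91, 178.
The ApaI site (GGGCCC) starts at position 3.
ApaI cuts after base 5 of each site (before the last base), so after position 7.
Combined cut positions: 7, 91, 178.
Circular molecule, 3 cuts → 3 fragments:
  8–91 → 84 bp
  92–178 → 87 bp
  179–240 then 1–7 → 62 + 7 = 69 bp
Sorted largest to smallest: 87, 84, 69 bp.

87, 84, 69 bp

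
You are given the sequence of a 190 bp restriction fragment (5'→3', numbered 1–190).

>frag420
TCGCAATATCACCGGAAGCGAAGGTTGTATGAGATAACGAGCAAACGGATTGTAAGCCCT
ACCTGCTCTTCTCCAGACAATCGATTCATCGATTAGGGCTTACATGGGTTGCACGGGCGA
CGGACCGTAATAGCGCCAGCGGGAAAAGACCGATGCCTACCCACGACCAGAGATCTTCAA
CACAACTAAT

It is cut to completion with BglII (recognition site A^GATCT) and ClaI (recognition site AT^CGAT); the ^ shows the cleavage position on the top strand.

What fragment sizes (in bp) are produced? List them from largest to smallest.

82, 81, 19, 8 bp

The BglII site (AGATCT) starts at position 171.
BglII cuts after the first base of each site, so after position 171.
ClaI sites (ATCGAT) start at positions 80, 88.
ClaI cuts after base 2 of each site, so after positions 81, 89.
Combined cut positions: 81, 89, 171.
Linear molecule, 3 cuts → 4 fragments:
  1–81 → 81 bp
  82–89 → 8 bp
  90–171 → 82 bp
  172–190 → 19 bp
Sorted largest to smallest: 82, 81, 19, 8 bp.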